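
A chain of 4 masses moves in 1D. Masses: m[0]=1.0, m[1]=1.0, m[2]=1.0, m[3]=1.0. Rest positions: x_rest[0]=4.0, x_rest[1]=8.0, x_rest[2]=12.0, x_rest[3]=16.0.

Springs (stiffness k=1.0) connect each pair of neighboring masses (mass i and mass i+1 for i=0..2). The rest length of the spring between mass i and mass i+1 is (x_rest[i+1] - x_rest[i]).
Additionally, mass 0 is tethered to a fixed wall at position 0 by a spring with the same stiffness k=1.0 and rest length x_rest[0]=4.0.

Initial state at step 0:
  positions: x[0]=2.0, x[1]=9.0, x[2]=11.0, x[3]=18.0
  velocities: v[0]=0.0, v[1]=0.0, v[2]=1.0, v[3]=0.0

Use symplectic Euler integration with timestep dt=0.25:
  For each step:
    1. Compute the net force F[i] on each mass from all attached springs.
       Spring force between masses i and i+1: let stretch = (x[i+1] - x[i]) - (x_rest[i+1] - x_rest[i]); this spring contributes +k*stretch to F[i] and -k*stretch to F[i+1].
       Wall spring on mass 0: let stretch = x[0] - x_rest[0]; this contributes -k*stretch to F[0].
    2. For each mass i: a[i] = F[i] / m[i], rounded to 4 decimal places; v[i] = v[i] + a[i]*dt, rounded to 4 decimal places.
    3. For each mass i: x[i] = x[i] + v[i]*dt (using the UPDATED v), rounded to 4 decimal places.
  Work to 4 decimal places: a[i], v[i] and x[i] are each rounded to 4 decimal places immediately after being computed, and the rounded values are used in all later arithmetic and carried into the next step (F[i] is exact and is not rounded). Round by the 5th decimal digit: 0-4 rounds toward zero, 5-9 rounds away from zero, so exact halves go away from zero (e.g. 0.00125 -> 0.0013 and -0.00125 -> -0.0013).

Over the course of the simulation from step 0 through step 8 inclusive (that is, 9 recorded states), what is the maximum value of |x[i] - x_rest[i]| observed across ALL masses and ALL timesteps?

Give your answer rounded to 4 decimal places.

Step 0: x=[2.0000 9.0000 11.0000 18.0000] v=[0.0000 0.0000 1.0000 0.0000]
Step 1: x=[2.3125 8.6875 11.5625 17.8125] v=[1.2500 -1.2500 2.2500 -0.7500]
Step 2: x=[2.8789 8.1563 12.3360 17.4844] v=[2.2656 -2.1250 3.0938 -1.3125]
Step 3: x=[3.5952 7.5565 13.1700 17.0845] v=[2.8652 -2.3994 3.3360 -1.5996]
Step 4: x=[4.3344 7.0599 13.8978 16.6900] v=[2.9567 -1.9864 2.9113 -1.5782]
Step 5: x=[4.9730 6.8203 14.3728 16.3709] v=[2.5545 -0.9583 1.8999 -1.2763]
Step 6: x=[5.4163 6.9373 14.5006 16.1770] v=[1.7731 0.4680 0.5113 -0.7758]
Step 7: x=[5.6161 7.4320 14.2605 16.1283] v=[0.7993 1.9786 -0.9604 -0.1949]
Step 8: x=[5.5784 8.2400 13.7104 16.2129] v=[-0.1508 3.2318 -2.2006 0.3382]
Max displacement = 2.5006

Answer: 2.5006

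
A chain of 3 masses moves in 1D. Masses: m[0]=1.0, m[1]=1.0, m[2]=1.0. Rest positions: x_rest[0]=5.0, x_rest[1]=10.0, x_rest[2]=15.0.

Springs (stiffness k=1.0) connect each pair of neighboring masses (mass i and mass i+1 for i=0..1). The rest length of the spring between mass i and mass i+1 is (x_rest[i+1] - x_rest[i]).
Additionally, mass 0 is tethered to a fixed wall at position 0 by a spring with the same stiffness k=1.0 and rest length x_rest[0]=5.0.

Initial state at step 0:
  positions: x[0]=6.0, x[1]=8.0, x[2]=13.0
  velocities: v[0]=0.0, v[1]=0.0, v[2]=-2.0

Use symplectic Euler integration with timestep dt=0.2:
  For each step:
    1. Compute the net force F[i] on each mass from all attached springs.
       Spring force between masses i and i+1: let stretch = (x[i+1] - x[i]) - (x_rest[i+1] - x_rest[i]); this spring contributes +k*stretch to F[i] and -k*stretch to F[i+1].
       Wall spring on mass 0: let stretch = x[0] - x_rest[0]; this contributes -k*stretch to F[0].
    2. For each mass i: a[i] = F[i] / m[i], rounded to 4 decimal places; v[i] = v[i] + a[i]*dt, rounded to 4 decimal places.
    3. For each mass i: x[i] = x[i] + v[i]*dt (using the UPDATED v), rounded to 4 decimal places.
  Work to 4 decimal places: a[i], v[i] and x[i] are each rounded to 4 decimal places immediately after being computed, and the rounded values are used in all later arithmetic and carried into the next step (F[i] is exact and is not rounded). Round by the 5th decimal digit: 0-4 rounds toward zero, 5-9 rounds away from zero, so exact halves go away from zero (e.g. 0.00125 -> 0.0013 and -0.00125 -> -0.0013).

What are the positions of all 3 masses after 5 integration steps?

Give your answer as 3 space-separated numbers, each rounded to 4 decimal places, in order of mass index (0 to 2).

Answer: 4.1485 9.0168 11.4398

Derivation:
Step 0: x=[6.0000 8.0000 13.0000] v=[0.0000 0.0000 -2.0000]
Step 1: x=[5.8400 8.1200 12.6000] v=[-0.8000 0.6000 -2.0000]
Step 2: x=[5.5376 8.3280 12.2208] v=[-1.5120 1.0400 -1.8960]
Step 3: x=[5.1253 8.5801 11.8859] v=[-2.0614 1.2605 -1.6746]
Step 4: x=[4.6462 8.8262 11.6187] v=[-2.3955 1.2307 -1.3358]
Step 5: x=[4.1485 9.0168 11.4398] v=[-2.4887 0.9532 -0.8943]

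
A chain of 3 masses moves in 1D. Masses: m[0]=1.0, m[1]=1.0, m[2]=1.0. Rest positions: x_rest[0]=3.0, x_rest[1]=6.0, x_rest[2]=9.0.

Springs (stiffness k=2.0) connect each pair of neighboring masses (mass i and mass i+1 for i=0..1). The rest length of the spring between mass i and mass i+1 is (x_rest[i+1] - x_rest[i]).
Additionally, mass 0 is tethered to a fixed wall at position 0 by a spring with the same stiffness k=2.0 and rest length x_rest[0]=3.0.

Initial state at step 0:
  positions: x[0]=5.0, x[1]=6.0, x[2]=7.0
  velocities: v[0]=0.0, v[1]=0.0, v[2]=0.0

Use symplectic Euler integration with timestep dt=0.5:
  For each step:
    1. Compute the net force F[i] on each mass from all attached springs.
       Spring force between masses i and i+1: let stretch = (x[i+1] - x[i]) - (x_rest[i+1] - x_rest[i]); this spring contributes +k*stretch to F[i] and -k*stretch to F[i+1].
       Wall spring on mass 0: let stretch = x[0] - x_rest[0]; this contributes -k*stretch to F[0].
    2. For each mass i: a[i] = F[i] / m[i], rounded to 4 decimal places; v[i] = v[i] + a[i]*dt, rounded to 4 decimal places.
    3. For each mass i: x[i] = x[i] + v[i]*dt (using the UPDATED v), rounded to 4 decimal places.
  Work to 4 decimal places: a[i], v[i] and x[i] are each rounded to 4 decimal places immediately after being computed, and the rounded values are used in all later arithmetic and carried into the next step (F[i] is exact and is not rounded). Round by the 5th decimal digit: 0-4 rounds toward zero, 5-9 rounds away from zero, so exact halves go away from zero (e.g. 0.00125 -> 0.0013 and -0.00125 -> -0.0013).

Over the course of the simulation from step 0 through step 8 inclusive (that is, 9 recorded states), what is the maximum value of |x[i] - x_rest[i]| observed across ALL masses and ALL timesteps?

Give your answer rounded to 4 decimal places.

Step 0: x=[5.0000 6.0000 7.0000] v=[0.0000 0.0000 0.0000]
Step 1: x=[3.0000 6.0000 8.0000] v=[-4.0000 0.0000 2.0000]
Step 2: x=[1.0000 5.5000 9.5000] v=[-4.0000 -1.0000 3.0000]
Step 3: x=[0.7500 4.7500 10.5000] v=[-0.5000 -1.5000 2.0000]
Step 4: x=[2.1250 4.8750 10.1250] v=[2.7500 0.2500 -0.7500]
Step 5: x=[3.8125 6.2500 8.6250] v=[3.3750 2.7500 -3.0000]
Step 6: x=[4.8125 7.5938 7.4375] v=[2.0000 2.6875 -2.3750]
Step 7: x=[4.7969 7.4688 7.8282] v=[-0.0312 -0.2501 0.7813]
Step 8: x=[3.7188 6.1875 9.5392] v=[-2.1562 -2.5626 3.4219]
Max displacement = 2.2500

Answer: 2.2500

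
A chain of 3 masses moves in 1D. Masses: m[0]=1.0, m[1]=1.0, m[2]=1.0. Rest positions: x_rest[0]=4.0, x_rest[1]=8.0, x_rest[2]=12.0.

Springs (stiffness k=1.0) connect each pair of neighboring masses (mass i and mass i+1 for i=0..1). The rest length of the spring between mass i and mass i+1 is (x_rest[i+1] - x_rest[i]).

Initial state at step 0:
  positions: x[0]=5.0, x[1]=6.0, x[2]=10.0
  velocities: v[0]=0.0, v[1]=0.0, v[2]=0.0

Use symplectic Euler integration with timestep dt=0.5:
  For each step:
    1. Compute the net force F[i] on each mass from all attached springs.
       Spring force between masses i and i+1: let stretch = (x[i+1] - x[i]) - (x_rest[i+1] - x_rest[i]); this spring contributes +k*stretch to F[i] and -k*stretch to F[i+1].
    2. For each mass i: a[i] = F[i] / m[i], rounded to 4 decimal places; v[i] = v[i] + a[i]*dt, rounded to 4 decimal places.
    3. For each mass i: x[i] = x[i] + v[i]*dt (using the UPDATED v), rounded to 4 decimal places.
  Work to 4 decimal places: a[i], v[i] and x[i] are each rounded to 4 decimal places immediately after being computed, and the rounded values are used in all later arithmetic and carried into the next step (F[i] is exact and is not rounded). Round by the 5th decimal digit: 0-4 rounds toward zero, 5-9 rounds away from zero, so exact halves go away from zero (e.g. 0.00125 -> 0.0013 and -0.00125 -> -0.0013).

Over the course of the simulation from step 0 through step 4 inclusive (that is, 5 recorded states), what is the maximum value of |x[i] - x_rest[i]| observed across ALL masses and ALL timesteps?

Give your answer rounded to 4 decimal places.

Answer: 2.3516

Derivation:
Step 0: x=[5.0000 6.0000 10.0000] v=[0.0000 0.0000 0.0000]
Step 1: x=[4.2500 6.7500 10.0000] v=[-1.5000 1.5000 0.0000]
Step 2: x=[3.1250 7.6875 10.1875] v=[-2.2500 1.8750 0.3750]
Step 3: x=[2.1406 8.1094 10.7500] v=[-1.9688 0.8438 1.1250]
Step 4: x=[1.6484 7.6993 11.6524] v=[-0.9844 -0.8203 1.8047]
Max displacement = 2.3516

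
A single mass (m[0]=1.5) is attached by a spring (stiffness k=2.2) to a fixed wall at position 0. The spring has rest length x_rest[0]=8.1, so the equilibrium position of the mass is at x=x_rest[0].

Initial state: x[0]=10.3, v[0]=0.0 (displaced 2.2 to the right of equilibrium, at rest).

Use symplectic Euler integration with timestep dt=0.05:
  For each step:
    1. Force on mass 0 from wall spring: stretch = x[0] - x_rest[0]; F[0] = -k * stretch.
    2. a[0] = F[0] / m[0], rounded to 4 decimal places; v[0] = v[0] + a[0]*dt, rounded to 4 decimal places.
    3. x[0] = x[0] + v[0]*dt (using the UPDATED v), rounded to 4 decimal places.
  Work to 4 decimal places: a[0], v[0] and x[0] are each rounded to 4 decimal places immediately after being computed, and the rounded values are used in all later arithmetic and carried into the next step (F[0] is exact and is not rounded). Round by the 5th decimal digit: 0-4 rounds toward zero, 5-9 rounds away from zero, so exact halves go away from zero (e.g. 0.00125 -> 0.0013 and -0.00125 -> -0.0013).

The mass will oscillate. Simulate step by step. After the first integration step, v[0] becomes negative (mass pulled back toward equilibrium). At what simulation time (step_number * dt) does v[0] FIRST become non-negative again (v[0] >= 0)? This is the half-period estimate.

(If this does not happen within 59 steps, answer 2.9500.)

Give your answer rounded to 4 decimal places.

Step 0: x=[10.3000] v=[0.0000]
Step 1: x=[10.2919] v=[-0.1613]
Step 2: x=[10.2758] v=[-0.3220]
Step 3: x=[10.2517] v=[-0.4816]
Step 4: x=[10.2197] v=[-0.6394]
Step 5: x=[10.1800] v=[-0.7948]
Step 6: x=[10.1326] v=[-0.9473]
Step 7: x=[10.0778] v=[-1.0964]
Step 8: x=[10.0157] v=[-1.2414]
Step 9: x=[9.9466] v=[-1.3819]
Step 10: x=[9.8707] v=[-1.5173]
Step 11: x=[9.7883] v=[-1.6472]
Step 12: x=[9.6998] v=[-1.7710]
Step 13: x=[9.6054] v=[-1.8883]
Step 14: x=[9.5055] v=[-1.9987]
Step 15: x=[9.4004] v=[-2.1018]
Step 16: x=[9.2905] v=[-2.1972]
Step 17: x=[9.1763] v=[-2.2845]
Step 18: x=[9.0581] v=[-2.3634]
Step 19: x=[8.9364] v=[-2.4337]
Step 20: x=[8.8117] v=[-2.4950]
Step 21: x=[8.6843] v=[-2.5472]
Step 22: x=[8.5548] v=[-2.5901]
Step 23: x=[8.4236] v=[-2.6235]
Step 24: x=[8.2912] v=[-2.6472]
Step 25: x=[8.1581] v=[-2.6612]
Step 26: x=[8.0248] v=[-2.6655]
Step 27: x=[7.8918] v=[-2.6600]
Step 28: x=[7.7596] v=[-2.6447]
Step 29: x=[7.6286] v=[-2.6197]
Step 30: x=[7.4993] v=[-2.5851]
Step 31: x=[7.3722] v=[-2.5411]
Step 32: x=[7.2478] v=[-2.4877]
Step 33: x=[7.1265] v=[-2.4252]
Step 34: x=[7.0088] v=[-2.3538]
Step 35: x=[6.8951] v=[-2.2738]
Step 36: x=[6.7858] v=[-2.1854]
Step 37: x=[6.6814] v=[-2.0890]
Step 38: x=[6.5822] v=[-1.9850]
Step 39: x=[6.4885] v=[-1.8737]
Step 40: x=[6.4007] v=[-1.7555]
Step 41: x=[6.3192] v=[-1.6309]
Step 42: x=[6.2442] v=[-1.5003]
Step 43: x=[6.1760] v=[-1.3642]
Step 44: x=[6.1148] v=[-1.2231]
Step 45: x=[6.0609] v=[-1.0775]
Step 46: x=[6.0145] v=[-0.9280]
Step 47: x=[5.9757] v=[-0.7751]
Step 48: x=[5.9447] v=[-0.6193]
Step 49: x=[5.9216] v=[-0.4612]
Step 50: x=[5.9065] v=[-0.3015]
Step 51: x=[5.8995] v=[-0.1406]
Step 52: x=[5.9005] v=[0.0208]
First v>=0 after going negative at step 52, time=2.6000

Answer: 2.6000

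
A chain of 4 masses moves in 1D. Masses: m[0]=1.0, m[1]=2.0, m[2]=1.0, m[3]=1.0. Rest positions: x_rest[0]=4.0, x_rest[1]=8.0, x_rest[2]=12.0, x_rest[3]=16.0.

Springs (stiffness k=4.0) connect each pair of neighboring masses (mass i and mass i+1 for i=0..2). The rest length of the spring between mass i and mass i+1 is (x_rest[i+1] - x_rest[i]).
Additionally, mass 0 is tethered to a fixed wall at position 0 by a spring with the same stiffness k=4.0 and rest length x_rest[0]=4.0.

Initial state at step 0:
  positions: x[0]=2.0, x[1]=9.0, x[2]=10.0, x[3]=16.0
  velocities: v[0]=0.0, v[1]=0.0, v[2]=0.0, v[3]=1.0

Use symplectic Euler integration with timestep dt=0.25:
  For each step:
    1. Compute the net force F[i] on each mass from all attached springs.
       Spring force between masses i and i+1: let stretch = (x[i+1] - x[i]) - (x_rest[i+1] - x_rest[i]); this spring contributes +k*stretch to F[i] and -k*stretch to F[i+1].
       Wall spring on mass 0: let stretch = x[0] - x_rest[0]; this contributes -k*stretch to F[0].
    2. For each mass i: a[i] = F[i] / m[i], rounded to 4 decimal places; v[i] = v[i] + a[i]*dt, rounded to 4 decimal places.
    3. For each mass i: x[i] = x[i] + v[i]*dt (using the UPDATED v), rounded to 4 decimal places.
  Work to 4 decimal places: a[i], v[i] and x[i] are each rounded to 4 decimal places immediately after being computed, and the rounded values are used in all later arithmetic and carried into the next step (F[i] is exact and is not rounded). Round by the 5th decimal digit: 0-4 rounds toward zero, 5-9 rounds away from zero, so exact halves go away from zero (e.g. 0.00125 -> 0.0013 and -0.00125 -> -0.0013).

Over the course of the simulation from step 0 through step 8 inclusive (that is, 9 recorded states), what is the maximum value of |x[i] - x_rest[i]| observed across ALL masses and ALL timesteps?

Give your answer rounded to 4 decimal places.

Step 0: x=[2.0000 9.0000 10.0000 16.0000] v=[0.0000 0.0000 0.0000 1.0000]
Step 1: x=[3.2500 8.2500 11.2500 15.7500] v=[5.0000 -3.0000 5.0000 -1.0000]
Step 2: x=[4.9375 7.2500 12.8750 15.3750] v=[6.7500 -4.0000 6.5000 -1.5000]
Step 3: x=[5.9688 6.6641 13.7188 15.3750] v=[4.1250 -2.3438 3.3750 0.0000]
Step 4: x=[5.6817 6.8731 13.2129 15.9610] v=[-1.1485 0.8359 -2.0235 2.3438]
Step 5: x=[4.2720 7.7256 11.8091 16.8599] v=[-5.6388 3.4101 -5.6152 3.5957]
Step 6: x=[2.6577 8.6569 10.6471 17.4961] v=[-6.4572 3.7251 -4.6479 2.5449]
Step 7: x=[1.8788 9.0871 10.6998 17.4201] v=[-3.1157 1.7206 0.2109 -0.3041]
Step 8: x=[2.4323 8.8178 12.0294 16.6640] v=[2.2138 -1.0772 5.3185 -3.0244]
Max displacement = 2.1212

Answer: 2.1212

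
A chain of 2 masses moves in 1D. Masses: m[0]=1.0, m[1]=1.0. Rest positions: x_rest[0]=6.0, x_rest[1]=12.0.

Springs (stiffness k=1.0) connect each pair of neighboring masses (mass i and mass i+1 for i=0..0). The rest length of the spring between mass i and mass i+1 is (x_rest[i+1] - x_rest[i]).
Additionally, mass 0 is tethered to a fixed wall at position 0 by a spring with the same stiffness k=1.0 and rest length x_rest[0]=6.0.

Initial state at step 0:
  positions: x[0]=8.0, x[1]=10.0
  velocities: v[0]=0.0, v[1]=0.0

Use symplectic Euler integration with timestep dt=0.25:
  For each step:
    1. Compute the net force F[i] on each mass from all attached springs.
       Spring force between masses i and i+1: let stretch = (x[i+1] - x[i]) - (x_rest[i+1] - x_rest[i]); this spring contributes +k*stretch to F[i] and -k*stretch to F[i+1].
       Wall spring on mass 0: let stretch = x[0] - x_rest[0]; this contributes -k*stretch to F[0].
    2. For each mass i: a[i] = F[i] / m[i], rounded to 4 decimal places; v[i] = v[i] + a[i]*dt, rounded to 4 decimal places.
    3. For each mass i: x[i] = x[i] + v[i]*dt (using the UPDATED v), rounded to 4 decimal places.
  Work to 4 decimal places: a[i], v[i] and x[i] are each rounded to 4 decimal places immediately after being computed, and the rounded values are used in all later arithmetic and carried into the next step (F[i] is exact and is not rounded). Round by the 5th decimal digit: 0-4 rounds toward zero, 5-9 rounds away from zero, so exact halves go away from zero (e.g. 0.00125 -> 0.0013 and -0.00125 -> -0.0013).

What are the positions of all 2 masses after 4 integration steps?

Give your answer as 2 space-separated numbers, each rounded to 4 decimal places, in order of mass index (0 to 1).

Step 0: x=[8.0000 10.0000] v=[0.0000 0.0000]
Step 1: x=[7.6250 10.2500] v=[-1.5000 1.0000]
Step 2: x=[6.9375 10.7110] v=[-2.7500 1.8438]
Step 3: x=[6.0523 11.3111] v=[-3.5410 2.4004]
Step 4: x=[5.1175 11.9575] v=[-3.7394 2.5857]

Answer: 5.1175 11.9575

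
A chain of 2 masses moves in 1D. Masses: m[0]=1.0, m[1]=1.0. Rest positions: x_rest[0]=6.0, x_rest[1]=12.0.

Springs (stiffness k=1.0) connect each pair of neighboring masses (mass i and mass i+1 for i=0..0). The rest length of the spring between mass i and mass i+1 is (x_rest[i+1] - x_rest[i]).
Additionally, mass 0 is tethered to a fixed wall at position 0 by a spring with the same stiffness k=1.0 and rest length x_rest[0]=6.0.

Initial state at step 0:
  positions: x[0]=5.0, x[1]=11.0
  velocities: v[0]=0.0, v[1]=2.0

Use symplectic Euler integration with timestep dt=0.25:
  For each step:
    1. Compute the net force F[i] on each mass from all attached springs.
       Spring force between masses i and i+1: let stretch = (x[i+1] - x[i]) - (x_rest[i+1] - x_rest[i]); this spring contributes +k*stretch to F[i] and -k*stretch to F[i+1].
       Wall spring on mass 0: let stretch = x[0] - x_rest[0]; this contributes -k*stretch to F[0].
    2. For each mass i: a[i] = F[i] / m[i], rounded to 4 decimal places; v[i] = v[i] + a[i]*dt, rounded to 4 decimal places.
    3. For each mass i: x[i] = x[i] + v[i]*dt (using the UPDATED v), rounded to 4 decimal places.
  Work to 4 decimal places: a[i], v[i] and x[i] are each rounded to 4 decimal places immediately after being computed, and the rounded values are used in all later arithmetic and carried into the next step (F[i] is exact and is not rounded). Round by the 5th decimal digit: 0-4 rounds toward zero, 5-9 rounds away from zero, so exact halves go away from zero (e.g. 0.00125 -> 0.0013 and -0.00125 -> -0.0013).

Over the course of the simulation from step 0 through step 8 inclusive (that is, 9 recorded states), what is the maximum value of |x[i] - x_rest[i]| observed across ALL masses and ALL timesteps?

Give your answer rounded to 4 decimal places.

Step 0: x=[5.0000 11.0000] v=[0.0000 2.0000]
Step 1: x=[5.0625 11.5000] v=[0.2500 2.0000]
Step 2: x=[5.2110 11.9727] v=[0.5938 1.8906]
Step 3: x=[5.4564 12.3978] v=[0.9815 1.7002]
Step 4: x=[5.7946 12.7640] v=[1.3528 1.4649]
Step 5: x=[6.2062 13.0697] v=[1.6465 1.2226]
Step 6: x=[6.6589 13.3214] v=[1.8108 1.0067]
Step 7: x=[7.1118 13.5317] v=[1.8117 0.8411]
Step 8: x=[7.5215 13.7157] v=[1.6387 0.7361]
Max displacement = 1.7157

Answer: 1.7157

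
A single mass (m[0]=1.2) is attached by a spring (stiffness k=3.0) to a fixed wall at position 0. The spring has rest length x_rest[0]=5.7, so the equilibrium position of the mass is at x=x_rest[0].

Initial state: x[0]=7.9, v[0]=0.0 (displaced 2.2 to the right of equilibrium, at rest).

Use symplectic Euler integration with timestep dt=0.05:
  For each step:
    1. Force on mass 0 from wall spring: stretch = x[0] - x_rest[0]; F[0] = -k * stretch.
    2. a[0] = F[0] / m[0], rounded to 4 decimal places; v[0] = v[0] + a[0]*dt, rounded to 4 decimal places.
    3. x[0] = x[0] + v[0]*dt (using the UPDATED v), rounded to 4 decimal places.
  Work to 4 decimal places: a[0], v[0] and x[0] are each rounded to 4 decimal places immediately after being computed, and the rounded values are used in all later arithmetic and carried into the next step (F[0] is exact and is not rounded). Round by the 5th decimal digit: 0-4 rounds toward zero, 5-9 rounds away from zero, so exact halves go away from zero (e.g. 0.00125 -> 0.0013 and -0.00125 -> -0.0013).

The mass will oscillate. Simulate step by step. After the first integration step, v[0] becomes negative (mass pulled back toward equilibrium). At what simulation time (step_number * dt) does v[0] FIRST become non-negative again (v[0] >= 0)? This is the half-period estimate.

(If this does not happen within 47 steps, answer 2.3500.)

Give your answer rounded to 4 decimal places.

Step 0: x=[7.9000] v=[0.0000]
Step 1: x=[7.8863] v=[-0.2750]
Step 2: x=[7.8589] v=[-0.5483]
Step 3: x=[7.8180] v=[-0.8182]
Step 4: x=[7.7639] v=[-1.0830]
Step 5: x=[7.6969] v=[-1.3410]
Step 6: x=[7.6174] v=[-1.5906]
Step 7: x=[7.5259] v=[-1.8303]
Step 8: x=[7.4230] v=[-2.0585]
Step 9: x=[7.3093] v=[-2.2739]
Step 10: x=[7.1855] v=[-2.4751]
Step 11: x=[7.0525] v=[-2.6608]
Step 12: x=[6.9110] v=[-2.8299]
Step 13: x=[6.7619] v=[-2.9813]
Step 14: x=[6.6062] v=[-3.1140]
Step 15: x=[6.4448] v=[-3.2273]
Step 16: x=[6.2788] v=[-3.3204]
Step 17: x=[6.1092] v=[-3.3928]
Step 18: x=[5.9370] v=[-3.4440]
Step 19: x=[5.7633] v=[-3.4736]
Step 20: x=[5.5892] v=[-3.4815]
Step 21: x=[5.4158] v=[-3.4677]
Step 22: x=[5.2442] v=[-3.4322]
Step 23: x=[5.0754] v=[-3.3752]
Step 24: x=[4.9105] v=[-3.2971]
Step 25: x=[4.7506] v=[-3.1984]
Step 26: x=[4.5966] v=[-3.0797]
Step 27: x=[4.4495] v=[-2.9418]
Step 28: x=[4.3102] v=[-2.7855]
Step 29: x=[4.1796] v=[-2.6118]
Step 30: x=[4.0585] v=[-2.4218]
Step 31: x=[3.9477] v=[-2.2166]
Step 32: x=[3.8478] v=[-1.9976]
Step 33: x=[3.7595] v=[-1.7661]
Step 34: x=[3.6833] v=[-1.5235]
Step 35: x=[3.6197] v=[-1.2714]
Step 36: x=[3.5691] v=[-1.0114]
Step 37: x=[3.5319] v=[-0.7450]
Step 38: x=[3.5082] v=[-0.4740]
Step 39: x=[3.4982] v=[-0.2000]
Step 40: x=[3.5020] v=[0.0752]
First v>=0 after going negative at step 40, time=2.0000

Answer: 2.0000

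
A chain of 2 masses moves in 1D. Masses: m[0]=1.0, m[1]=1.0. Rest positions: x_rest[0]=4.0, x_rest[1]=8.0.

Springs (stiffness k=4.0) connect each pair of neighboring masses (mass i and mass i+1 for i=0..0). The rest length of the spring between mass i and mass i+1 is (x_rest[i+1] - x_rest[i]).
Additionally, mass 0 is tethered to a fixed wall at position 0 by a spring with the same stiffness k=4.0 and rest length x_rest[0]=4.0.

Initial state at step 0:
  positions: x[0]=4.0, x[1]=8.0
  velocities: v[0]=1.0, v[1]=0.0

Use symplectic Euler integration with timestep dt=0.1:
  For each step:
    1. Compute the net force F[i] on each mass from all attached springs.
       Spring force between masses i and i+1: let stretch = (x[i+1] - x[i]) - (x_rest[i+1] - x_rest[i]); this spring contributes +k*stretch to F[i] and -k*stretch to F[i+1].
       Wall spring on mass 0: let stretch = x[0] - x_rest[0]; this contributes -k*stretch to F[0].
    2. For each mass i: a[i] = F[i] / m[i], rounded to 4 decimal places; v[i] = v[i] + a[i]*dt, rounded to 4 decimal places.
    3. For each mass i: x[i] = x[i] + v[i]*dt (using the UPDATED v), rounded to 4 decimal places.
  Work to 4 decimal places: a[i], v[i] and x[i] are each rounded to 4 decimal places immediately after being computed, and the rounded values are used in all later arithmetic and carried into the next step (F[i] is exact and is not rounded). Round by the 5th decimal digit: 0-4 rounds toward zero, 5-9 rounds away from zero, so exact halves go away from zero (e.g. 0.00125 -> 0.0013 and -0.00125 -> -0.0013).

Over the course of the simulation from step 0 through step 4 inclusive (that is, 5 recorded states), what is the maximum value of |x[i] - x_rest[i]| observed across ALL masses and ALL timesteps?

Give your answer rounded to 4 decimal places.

Answer: 0.3247

Derivation:
Step 0: x=[4.0000 8.0000] v=[1.0000 0.0000]
Step 1: x=[4.1000 8.0000] v=[1.0000 0.0000]
Step 2: x=[4.1920 8.0040] v=[0.9200 0.0400]
Step 3: x=[4.2688 8.0155] v=[0.7680 0.1152]
Step 4: x=[4.3247 8.0372] v=[0.5592 0.2165]
Max displacement = 0.3247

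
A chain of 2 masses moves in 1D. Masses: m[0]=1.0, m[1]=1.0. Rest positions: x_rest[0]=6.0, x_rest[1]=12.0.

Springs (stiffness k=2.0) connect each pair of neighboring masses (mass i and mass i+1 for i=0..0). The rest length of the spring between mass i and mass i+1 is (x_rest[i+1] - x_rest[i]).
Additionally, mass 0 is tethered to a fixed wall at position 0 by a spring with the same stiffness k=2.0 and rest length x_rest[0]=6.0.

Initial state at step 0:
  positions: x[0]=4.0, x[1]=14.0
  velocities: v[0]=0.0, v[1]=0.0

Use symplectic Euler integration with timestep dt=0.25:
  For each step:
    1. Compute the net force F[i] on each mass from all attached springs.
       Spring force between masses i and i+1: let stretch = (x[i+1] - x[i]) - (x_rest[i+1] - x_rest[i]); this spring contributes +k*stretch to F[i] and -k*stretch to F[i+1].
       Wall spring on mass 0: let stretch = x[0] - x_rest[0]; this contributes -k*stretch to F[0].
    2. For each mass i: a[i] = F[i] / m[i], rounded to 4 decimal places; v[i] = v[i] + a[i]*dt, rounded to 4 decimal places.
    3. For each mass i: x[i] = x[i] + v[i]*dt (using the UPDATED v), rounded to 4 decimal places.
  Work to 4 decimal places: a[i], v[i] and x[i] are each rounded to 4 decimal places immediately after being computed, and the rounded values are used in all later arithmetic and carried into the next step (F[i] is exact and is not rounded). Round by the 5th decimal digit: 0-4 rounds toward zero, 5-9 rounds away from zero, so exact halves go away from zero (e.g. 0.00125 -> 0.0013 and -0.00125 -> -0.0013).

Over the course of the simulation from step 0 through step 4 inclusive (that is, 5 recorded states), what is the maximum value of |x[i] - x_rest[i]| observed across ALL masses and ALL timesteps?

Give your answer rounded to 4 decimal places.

Answer: 2.2975

Derivation:
Step 0: x=[4.0000 14.0000] v=[0.0000 0.0000]
Step 1: x=[4.7500 13.5000] v=[3.0000 -2.0000]
Step 2: x=[6.0000 12.6563] v=[5.0000 -3.3750]
Step 3: x=[7.3321 11.7305] v=[5.3282 -3.7032]
Step 4: x=[8.2975 11.0049] v=[3.8614 -2.9024]
Max displacement = 2.2975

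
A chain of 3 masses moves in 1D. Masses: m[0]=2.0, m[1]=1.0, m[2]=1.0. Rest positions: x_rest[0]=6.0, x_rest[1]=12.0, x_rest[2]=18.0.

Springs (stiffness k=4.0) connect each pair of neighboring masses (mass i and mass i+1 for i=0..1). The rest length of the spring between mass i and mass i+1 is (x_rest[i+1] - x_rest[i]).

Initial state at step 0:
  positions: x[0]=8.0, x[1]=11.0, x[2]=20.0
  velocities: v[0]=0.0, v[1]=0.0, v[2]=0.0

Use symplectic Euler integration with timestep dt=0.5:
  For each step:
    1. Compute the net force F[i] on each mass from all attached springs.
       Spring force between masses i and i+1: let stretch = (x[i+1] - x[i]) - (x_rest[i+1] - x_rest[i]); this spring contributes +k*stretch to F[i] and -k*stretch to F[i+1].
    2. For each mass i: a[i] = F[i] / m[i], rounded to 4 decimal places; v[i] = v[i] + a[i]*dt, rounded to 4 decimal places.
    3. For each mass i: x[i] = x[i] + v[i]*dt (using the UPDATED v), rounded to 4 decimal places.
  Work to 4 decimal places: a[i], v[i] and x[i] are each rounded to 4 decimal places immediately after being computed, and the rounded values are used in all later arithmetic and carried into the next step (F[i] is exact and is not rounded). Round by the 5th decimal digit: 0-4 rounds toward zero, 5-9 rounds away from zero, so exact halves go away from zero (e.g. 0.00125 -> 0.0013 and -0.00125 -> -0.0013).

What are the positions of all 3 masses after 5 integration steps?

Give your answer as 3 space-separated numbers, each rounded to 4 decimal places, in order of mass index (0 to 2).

Step 0: x=[8.0000 11.0000 20.0000] v=[0.0000 0.0000 0.0000]
Step 1: x=[6.5000 17.0000 17.0000] v=[-3.0000 12.0000 -6.0000]
Step 2: x=[7.2500 12.5000 20.0000] v=[1.5000 -9.0000 6.0000]
Step 3: x=[7.6250 10.2500 21.5000] v=[0.7500 -4.5000 3.0000]
Step 4: x=[6.3125 16.6250 17.7500] v=[-2.6250 12.7500 -7.5000]
Step 5: x=[7.1563 13.8125 18.8750] v=[1.6875 -5.6250 2.2500]

Answer: 7.1563 13.8125 18.8750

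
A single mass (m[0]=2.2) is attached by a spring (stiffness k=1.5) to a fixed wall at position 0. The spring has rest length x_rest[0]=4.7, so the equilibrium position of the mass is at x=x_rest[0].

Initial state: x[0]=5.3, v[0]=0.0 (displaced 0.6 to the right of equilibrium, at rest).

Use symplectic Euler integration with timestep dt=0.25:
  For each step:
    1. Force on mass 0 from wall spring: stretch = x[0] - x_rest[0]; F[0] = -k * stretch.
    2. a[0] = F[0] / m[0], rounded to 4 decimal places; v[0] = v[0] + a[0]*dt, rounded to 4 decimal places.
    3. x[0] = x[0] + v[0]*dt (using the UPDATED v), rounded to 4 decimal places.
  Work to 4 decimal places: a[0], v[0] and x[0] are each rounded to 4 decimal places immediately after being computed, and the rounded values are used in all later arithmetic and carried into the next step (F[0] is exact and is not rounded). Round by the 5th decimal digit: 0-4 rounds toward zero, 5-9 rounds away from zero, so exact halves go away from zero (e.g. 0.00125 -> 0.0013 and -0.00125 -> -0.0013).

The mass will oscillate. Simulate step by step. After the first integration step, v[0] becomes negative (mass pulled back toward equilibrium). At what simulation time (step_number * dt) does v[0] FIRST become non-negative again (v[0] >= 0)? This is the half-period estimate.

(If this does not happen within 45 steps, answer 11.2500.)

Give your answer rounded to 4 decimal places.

Step 0: x=[5.3000] v=[0.0000]
Step 1: x=[5.2744] v=[-0.1023]
Step 2: x=[5.2244] v=[-0.2002]
Step 3: x=[5.1520] v=[-0.2896]
Step 4: x=[5.0603] v=[-0.3667]
Step 5: x=[4.9533] v=[-0.4281]
Step 6: x=[4.8355] v=[-0.4713]
Step 7: x=[4.7119] v=[-0.4944]
Step 8: x=[4.5878] v=[-0.4964]
Step 9: x=[4.4685] v=[-0.4773]
Step 10: x=[4.3590] v=[-0.4379]
Step 11: x=[4.2641] v=[-0.3798]
Step 12: x=[4.1877] v=[-0.3055]
Step 13: x=[4.1332] v=[-0.2182]
Step 14: x=[4.1028] v=[-0.1216]
Step 15: x=[4.0979] v=[-0.0198]
Step 16: x=[4.1186] v=[0.0828]
First v>=0 after going negative at step 16, time=4.0000

Answer: 4.0000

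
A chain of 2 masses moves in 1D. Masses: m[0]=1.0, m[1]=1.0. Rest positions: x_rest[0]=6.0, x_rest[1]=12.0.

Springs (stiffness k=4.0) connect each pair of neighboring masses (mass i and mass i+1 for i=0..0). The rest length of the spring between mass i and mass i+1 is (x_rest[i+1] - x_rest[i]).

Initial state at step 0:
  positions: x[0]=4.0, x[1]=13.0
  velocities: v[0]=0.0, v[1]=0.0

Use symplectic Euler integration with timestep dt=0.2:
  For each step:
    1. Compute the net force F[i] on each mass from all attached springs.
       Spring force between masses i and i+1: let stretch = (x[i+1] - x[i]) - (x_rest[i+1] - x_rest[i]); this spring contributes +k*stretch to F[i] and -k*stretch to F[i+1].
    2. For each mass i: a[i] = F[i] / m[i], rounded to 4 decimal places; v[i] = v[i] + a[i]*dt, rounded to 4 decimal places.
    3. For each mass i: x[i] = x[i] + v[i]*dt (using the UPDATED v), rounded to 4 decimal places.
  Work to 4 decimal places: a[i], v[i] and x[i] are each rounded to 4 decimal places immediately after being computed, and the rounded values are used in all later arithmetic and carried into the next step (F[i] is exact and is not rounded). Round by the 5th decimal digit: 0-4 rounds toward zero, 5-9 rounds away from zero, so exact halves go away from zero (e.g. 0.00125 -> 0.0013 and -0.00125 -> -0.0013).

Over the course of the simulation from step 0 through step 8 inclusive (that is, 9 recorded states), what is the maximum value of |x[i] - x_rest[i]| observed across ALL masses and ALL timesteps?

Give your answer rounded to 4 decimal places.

Answer: 2.0638

Derivation:
Step 0: x=[4.0000 13.0000] v=[0.0000 0.0000]
Step 1: x=[4.4800 12.5200] v=[2.4000 -2.4000]
Step 2: x=[5.2864 11.7136] v=[4.0320 -4.0320]
Step 3: x=[6.1612 10.8388] v=[4.3738 -4.3738]
Step 4: x=[6.8244 10.1756] v=[3.3159 -3.3159]
Step 5: x=[7.0638 9.9362] v=[1.1969 -1.1969]
Step 6: x=[6.8028 10.1972] v=[-1.3052 1.3052]
Step 7: x=[6.1249 10.8751] v=[-3.3897 3.3897]
Step 8: x=[5.2470 11.7530] v=[-4.3895 4.3895]
Max displacement = 2.0638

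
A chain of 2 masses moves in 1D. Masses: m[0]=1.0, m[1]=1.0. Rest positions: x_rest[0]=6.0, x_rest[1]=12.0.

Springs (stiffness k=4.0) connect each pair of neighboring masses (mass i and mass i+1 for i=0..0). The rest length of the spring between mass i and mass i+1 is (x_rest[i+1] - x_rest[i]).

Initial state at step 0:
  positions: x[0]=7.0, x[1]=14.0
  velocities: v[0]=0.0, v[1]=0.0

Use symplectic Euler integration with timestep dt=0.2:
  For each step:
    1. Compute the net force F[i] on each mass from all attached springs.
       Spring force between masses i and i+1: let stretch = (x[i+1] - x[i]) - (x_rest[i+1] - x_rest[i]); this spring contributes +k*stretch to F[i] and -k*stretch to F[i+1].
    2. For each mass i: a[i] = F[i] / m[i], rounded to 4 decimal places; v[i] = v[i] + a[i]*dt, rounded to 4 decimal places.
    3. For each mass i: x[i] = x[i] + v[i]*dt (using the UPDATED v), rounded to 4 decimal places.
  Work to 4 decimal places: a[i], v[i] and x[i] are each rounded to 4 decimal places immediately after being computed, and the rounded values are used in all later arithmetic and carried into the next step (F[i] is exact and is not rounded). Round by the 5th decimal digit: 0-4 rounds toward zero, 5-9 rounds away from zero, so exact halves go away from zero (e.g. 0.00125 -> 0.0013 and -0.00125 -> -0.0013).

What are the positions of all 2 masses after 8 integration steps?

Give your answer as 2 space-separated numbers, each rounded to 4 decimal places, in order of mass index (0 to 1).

Step 0: x=[7.0000 14.0000] v=[0.0000 0.0000]
Step 1: x=[7.1600 13.8400] v=[0.8000 -0.8000]
Step 2: x=[7.4288 13.5712] v=[1.3440 -1.3440]
Step 3: x=[7.7204 13.2796] v=[1.4579 -1.4579]
Step 4: x=[7.9415 13.0585] v=[1.1053 -1.1053]
Step 5: x=[8.0213 12.9787] v=[0.3989 -0.3989]
Step 6: x=[7.9343 13.0657] v=[-0.4352 0.4352]
Step 7: x=[7.7083 13.2917] v=[-1.1301 1.1301]
Step 8: x=[7.4156 13.5844] v=[-1.4634 1.4634]

Answer: 7.4156 13.5844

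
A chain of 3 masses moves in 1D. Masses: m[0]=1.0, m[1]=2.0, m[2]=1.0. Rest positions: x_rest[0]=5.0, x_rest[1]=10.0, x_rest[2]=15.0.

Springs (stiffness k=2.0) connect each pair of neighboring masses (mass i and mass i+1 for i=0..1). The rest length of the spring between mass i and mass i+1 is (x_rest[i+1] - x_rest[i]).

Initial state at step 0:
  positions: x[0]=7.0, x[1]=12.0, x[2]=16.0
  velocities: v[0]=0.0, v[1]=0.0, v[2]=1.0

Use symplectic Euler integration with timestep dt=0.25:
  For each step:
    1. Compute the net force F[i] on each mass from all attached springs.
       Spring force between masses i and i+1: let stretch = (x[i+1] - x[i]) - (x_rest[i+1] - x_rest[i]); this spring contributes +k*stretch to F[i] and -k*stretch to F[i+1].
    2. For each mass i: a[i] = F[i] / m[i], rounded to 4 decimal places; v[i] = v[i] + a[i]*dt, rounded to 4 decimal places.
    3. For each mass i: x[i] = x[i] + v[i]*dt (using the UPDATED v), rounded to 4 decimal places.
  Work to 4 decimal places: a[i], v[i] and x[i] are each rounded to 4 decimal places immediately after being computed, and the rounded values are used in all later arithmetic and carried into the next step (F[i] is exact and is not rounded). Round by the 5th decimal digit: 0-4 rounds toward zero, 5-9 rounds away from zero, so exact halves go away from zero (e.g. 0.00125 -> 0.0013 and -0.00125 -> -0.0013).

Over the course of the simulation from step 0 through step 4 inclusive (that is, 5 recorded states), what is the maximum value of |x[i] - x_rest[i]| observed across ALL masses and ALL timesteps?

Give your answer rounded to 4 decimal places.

Step 0: x=[7.0000 12.0000 16.0000] v=[0.0000 0.0000 1.0000]
Step 1: x=[7.0000 11.9375 16.3750] v=[0.0000 -0.2500 1.5000]
Step 2: x=[6.9922 11.8438 16.8203] v=[-0.0313 -0.3750 1.7813]
Step 3: x=[6.9658 11.7579 17.2686] v=[-0.1055 -0.3438 1.7931]
Step 4: x=[6.9134 11.7169 17.6531] v=[-0.2095 -0.1642 1.5378]
Max displacement = 2.6531

Answer: 2.6531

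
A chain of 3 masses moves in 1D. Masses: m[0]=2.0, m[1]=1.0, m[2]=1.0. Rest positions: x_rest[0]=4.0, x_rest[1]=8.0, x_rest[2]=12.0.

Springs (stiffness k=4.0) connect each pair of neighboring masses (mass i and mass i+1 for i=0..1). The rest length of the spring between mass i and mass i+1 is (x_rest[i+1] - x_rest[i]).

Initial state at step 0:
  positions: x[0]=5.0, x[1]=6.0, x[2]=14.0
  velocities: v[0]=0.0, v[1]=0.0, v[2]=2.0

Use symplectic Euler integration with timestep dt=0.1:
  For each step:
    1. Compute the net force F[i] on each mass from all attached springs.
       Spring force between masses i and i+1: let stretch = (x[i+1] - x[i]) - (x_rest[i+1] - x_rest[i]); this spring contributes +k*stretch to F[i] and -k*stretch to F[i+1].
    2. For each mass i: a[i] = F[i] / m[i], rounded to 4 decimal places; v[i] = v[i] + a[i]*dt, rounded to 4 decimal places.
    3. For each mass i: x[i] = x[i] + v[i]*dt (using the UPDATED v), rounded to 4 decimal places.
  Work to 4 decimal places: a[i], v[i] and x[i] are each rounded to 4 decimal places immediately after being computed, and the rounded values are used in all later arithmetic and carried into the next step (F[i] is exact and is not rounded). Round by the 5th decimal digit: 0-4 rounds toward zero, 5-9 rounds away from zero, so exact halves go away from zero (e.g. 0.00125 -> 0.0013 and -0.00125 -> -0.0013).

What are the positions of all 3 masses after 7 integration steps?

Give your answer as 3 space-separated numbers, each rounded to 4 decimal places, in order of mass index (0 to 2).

Answer: 4.0482 10.9164 12.3872

Derivation:
Step 0: x=[5.0000 6.0000 14.0000] v=[0.0000 0.0000 2.0000]
Step 1: x=[4.9400 6.2800 14.0400] v=[-0.6000 2.8000 0.4000]
Step 2: x=[4.8268 6.8168 13.9296] v=[-1.1320 5.3680 -1.1040]
Step 3: x=[4.6734 7.5585 13.6947] v=[-1.5340 7.4171 -2.3491]
Step 4: x=[4.4977 8.4303 13.3743] v=[-1.7570 8.7175 -3.2036]
Step 5: x=[4.3207 9.3425 13.0162] v=[-1.7705 9.1221 -3.5812]
Step 6: x=[4.1641 10.2008 12.6711] v=[-1.5661 8.5829 -3.4507]
Step 7: x=[4.0482 10.9164 12.3872] v=[-1.1588 7.1563 -2.8388]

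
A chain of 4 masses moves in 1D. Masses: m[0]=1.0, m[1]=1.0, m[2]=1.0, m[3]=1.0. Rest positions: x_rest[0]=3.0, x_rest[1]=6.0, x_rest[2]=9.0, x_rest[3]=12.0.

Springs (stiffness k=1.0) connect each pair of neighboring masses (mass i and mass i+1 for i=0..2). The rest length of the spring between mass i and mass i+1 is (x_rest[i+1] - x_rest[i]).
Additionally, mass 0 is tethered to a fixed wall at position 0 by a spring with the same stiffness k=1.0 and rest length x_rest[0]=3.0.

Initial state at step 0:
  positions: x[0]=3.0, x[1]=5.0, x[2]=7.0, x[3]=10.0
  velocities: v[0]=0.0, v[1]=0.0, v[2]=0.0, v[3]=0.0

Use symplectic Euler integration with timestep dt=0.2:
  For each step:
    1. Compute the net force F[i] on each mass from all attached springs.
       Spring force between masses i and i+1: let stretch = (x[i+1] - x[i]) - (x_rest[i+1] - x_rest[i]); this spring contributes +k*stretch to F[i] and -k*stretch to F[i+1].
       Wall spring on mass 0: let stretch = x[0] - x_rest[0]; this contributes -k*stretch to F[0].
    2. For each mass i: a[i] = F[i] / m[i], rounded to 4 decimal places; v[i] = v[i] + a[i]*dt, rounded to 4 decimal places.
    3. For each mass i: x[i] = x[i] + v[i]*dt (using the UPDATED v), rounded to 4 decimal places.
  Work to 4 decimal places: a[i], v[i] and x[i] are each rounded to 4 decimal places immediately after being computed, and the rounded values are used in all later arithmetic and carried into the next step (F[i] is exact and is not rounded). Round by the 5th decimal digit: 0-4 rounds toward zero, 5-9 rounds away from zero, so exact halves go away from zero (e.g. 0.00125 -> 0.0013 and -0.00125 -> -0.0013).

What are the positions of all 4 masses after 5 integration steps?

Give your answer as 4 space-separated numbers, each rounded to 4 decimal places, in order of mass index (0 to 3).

Answer: 2.5050 5.0000 7.4967 10.0508

Derivation:
Step 0: x=[3.0000 5.0000 7.0000 10.0000] v=[0.0000 0.0000 0.0000 0.0000]
Step 1: x=[2.9600 5.0000 7.0400 10.0000] v=[-0.2000 0.0000 0.2000 0.0000]
Step 2: x=[2.8832 5.0000 7.1168 10.0016] v=[-0.3840 0.0000 0.3840 0.0080]
Step 3: x=[2.7757 5.0000 7.2243 10.0078] v=[-0.5373 0.0000 0.5376 0.0310]
Step 4: x=[2.6462 5.0000 7.3542 10.0227] v=[-0.6476 0.0000 0.6494 0.0743]
Step 5: x=[2.5050 5.0000 7.4967 10.0508] v=[-0.7061 0.0001 0.7123 0.1406]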